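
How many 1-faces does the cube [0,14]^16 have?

Number of 1-faces = C(16,1)·2^(16-1) = 16·32768 = 524288.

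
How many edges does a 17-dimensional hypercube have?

Each of the 2^17 = 131072 vertices has degree 17; total edges = 17·2^17/2 = 1114112.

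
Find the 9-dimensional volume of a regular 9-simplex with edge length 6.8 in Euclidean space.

V = (6.8^9 / 9!) · √((9+1) / 2^9) ≈ 11.9724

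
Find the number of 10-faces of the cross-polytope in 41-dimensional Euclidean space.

Each 10-face is the convex hull of 11 vertices, one chosen as ±e_i from each of 11 distinct axes: 2^11·C(41,11) = 6470578110464.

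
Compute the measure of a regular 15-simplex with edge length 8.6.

For a regular n-simplex with edge a, V = (a^n / n!)·√((n+1)/2^n). With a=8.6, n=15: V ≈ 1.75919.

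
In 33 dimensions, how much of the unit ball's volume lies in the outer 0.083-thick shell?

1 - (1-0.083)^33 ≈ 0.942696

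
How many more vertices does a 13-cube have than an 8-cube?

The 13-cube has 2^13 = 8192 vertices. The 8-cube has 2^8 = 256 vertices. Difference: 8192 - 256 = 7936.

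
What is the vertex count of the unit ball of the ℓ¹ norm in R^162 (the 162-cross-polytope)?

The 162-dimensional cross-polytope has 2n = 2·162 = 324 vertices.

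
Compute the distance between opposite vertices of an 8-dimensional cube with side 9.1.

Diagonal = √8 · 9.1 ≈ 25.7387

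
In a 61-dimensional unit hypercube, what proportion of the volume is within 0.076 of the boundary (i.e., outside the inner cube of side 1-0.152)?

The inner cube has side 1-2·0.076 = 0.848 and volume (0.848)^61 ≈ 4.287e-05, so the shell holds 0.999957 of the volume.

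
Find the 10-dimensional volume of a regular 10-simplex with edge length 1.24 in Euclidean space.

Volume = 1.24^10 · √(11/2^10) / 10! ≈ 2.45471e-07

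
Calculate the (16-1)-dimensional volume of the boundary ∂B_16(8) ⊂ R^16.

The surface area of an n-ball is 2π^(n/2) r^(n-1) / Γ(n/2). For n=16, r=8: 4398046511104·π^8/315 ≈ 1.32479e+14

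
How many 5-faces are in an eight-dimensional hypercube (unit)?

f_5(8-cube) = (8 choose 5) · 2^3 = 448.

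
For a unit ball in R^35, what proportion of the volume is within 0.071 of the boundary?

V(inner)/V(outer) = ((1-0.071)/1)^35 ≈ 0.07595, so the shell fraction is 0.924046.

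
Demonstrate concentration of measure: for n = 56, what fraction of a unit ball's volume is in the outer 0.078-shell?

1 - (1-0.078)^56 ≈ 0.989409 ≈ 98.94%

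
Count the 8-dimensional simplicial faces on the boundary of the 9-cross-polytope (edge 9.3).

f_8(9-orthoplex) = 2^9 · (9 choose 9) = 512.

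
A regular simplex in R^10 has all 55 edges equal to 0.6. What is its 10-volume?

V_10 = √(11) · 0.6^10 / (10! · 2^(10/2)) ≈ 1.72701e-10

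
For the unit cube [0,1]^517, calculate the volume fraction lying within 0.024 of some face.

Shell fraction = 1 - (1-0.048)^517 ≈ 1 - 9.022e-12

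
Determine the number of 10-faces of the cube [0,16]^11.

Number of 10-faces = C(11,10) · 2^(11-10) = 11 · 2 = 22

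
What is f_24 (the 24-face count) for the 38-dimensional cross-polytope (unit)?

Each 24-face is the convex hull of 25 vertices, one chosen as ±e_i from each of 25 distinct axes: 2^25·C(38,25) = 181695581490511872.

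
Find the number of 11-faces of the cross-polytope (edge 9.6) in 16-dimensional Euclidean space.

Number of 11-faces = 2^(11+1) · C(16,11+1) = 4096 · 1820 = 7454720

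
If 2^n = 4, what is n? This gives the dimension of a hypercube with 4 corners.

The n-cube has 2^n vertices, and 4 = 2^2, so n = 2.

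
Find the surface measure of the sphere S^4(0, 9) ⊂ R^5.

The surface area of an n-ball is 2π^(n/2) r^(n-1) / Γ(n/2). For n=5, r=9: 17496·π^2 ≈ 172679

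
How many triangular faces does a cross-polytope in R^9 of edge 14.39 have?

Each 2-face is the convex hull of 3 vertices, one chosen as ±e_i from each of 3 distinct axes: 2^3·C(9,3) = 672.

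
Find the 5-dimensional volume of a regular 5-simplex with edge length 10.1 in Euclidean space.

V_5 = √(6) · 10.1^5 / (5! · 2^(5/2)) ≈ 379.251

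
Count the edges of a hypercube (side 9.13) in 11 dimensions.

An n-cube has n·2^(n-1) edges. With n = 11: 11·1024 = 11264.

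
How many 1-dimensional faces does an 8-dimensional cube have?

f_1(8-cube) = (8 choose 1) · 2^7 = 1024.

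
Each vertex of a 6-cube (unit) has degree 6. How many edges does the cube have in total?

Number of 1-faces = C(6,1)·2^(6-1) = 6·32 = 192.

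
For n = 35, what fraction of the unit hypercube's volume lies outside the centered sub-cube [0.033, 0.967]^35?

1 - (1 - 2·0.033)^35 = 1 - 0.934^35 ≈ 0.908348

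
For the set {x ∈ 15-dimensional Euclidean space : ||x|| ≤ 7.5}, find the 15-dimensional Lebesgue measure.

V_15(7.5) = π^(15/2) · (7.5)^15 / Γ(15/2 + 1) = 216243896484375·π^7/128128 ≈ 5.0974e+12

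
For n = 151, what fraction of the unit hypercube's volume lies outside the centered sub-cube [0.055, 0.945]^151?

The inner cube has side 1-2·0.055 = 0.89 and volume (0.89)^151 ≈ 2.28e-08, so the shell holds 0.9999999772 of the volume.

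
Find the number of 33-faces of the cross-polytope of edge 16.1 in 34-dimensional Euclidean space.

Number of 33-faces = 2^(33+1) · C(34,33+1) = 17179869184 · 1 = 17179869184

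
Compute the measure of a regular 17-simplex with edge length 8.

For a regular n-simplex with edge a, V = (a^n / n!)·√((n+1)/2^n). With a=8, n=17: V ≈ 0.0741895.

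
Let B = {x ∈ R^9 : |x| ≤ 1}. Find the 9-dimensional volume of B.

V_9(1) = π^(9/2) · (1)^9 / Γ(9/2 + 1) = 32·π^4/945 ≈ 3.29851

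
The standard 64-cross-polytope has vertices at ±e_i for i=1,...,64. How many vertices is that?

An n-cross-polytope has 2n vertices; here n = 64, giving 128.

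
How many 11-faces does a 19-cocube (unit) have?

An n-cross-polytope has 2^(k+1)·C(n,k+1) k-faces. Here 2^12·C(19,12) = 4096·50388 = 206389248.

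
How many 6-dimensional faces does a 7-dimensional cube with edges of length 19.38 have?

Choose 6 of 7 axes to span the face (C(7,6) = 7 ways), then fix each of the remaining 1 coordinate at one of its two extreme values (2^1 = 2 ways): 7·2 = 14.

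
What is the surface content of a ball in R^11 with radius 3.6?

The surface area of an n-ball is 2π^(n/2) r^(n-1) / Γ(n/2). For n=11, r=3.6: 7.57744e+06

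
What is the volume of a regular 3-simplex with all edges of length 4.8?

Volume = (√2/12) · 4.8³ = 13.0334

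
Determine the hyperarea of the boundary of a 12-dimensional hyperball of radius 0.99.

|∂B_12(0.99)| ≈ 14.3461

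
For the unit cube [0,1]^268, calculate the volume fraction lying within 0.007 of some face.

1 - (1 - 2·0.007)^268 = 1 - 0.986^268 ≈ 0.977143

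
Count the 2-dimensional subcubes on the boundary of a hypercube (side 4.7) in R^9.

Number of 2-faces = C(9,2) · 2^(9-2) = 36 · 128 = 4608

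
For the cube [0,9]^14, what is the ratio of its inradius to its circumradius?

r_in / r_out = (9/2) / (9√14/2) = 1/√14 ≈ 0.267261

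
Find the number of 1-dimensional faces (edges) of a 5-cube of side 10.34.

The 5-cube has n·2^(n-1) = 5·2^4 = 5·16 = 80 edges.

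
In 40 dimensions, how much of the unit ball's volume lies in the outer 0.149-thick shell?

Shell fraction = 1 - (1-0.149)^40 ≈ 0.998425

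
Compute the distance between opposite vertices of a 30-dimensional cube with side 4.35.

d = √(4.35² + 4.35² + ... + 4.35²) [30 terms] = √(30·4.35²) = 4.35√30 ≈ 23.8259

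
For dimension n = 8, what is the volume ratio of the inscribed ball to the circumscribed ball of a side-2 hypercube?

Volume scales as r^n, and r_in/r_out = 1/√8, giving (1/√8)^8 ≈ 0.000244141.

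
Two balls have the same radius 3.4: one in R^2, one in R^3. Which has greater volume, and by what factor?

V_2(3.4) ≈ 36.3168, V_3(3.4) ≈ 164.636. The 3-ball is larger by a factor of 4.533.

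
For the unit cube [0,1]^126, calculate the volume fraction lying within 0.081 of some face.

1 - (1 - 2·0.081)^126 = 1 - 0.838^126 ≈ 1 - 2.132e-10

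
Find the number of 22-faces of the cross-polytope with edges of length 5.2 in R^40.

Each 22-face is the convex hull of 23 vertices, one chosen as ±e_i from each of 23 distinct axes: 2^23·C(40,23) = 744341142660710400.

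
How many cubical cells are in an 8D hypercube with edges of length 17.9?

Choose 3 of 8 axes to span the face (C(8,3) = 56 ways), then fix each of the remaining 5 coordinates at one of its two extreme values (2^5 = 32 ways): 56·32 = 1792.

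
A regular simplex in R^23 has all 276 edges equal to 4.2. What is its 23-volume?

For a regular n-simplex with edge a, V = (a^n / n!)·√((n+1)/2^n). With a=4.2, n=23: V ≈ 1.41416e-11.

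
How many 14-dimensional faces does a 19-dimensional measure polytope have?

An n-cube has C(n,k)·2^(n-k) k-faces. Here C(19,14)·2^5 = 11628·32 = 372096.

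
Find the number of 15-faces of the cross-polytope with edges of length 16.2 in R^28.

f_15(28-orthoplex) = 2^16 · (28 choose 16) = 1993720135680.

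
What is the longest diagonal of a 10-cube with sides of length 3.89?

Diagonal = √10 · 3.89 ≈ 12.3013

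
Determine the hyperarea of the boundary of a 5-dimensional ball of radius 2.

|∂B_5(2)| = 128·π^2/3 ≈ 421.103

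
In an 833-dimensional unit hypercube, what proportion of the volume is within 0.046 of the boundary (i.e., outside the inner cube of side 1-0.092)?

1 - (1 - 2·0.046)^833 = 1 - 0.908^833 ≈ 1 - 1.218e-35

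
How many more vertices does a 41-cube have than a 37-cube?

The 41-cube has 2^41 = 2199023255552 vertices. The 37-cube has 2^37 = 137438953472 vertices. Difference: 2199023255552 - 137438953472 = 2061584302080.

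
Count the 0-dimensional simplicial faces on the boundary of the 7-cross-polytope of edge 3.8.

Each 0-face is the convex hull of 1 vertex, one chosen as ±e_i from each of 1 distinct axis: 2^1·C(7,1) = 14.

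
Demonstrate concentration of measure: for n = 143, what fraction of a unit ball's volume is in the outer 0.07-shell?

1 - (1-0.07)^143 ≈ 0.999969 ≈ 99.996888%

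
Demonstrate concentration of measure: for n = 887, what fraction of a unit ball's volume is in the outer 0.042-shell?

1 - (1-0.042)^887 ≈ 1 - 2.959e-17 ≈ 100.000000%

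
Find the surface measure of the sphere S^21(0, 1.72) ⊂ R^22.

S = n·V_n(r)/r = 22·V_22(1.72)/1.72 (volume-to-surface relation), giving 14322.3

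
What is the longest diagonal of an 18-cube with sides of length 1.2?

The space diagonal of an n-cube of side s is s√n. Here 1.2·√18 ≈ 5.09117.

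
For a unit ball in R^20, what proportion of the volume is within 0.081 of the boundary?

1 - (1-0.081)^20 ≈ 0.815367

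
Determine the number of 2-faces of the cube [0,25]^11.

An n-cube has C(n,k)·2^(n-k) k-faces. Here C(11,2)·2^9 = 55·512 = 28160.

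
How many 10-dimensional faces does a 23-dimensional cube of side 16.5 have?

f_10(23-cube) = (23 choose 10) · 2^13 = 9372188672.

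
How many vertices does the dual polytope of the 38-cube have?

Number of vertices = 2n = 76.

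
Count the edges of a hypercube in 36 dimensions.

Each of the 2^36 = 68719476736 vertices has degree 36; total edges = 36·2^36/2 = 1236950581248.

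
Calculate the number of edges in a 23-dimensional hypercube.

Number of 1-faces = C(23,1)·2^(23-1) = 23·4194304 = 96468992.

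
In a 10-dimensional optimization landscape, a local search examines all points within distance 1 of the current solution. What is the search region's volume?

The n-ball volume is π^(n/2)·r^n/Γ(n/2+1). With n=10, r=1: V = π^5/120 ≈ 2.55016.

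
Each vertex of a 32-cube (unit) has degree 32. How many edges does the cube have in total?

An n-cube has n·2^(n-1) edges. With n = 32: 32·2147483648 = 68719476736.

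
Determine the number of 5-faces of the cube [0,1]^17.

Number of 5-faces = C(17,5) · 2^(17-5) = 6188 · 4096 = 25346048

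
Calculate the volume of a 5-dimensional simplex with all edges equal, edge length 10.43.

V = (10.43^5 / 5!) · √((5+1) / 2^5) ≈ 445.39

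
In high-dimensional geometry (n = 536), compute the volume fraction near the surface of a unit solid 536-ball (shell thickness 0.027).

1 - (1-0.027)^536 ≈ 0.9999995749 ≈ 99.999957%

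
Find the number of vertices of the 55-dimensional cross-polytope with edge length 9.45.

The vertices are ±e_1, ..., ±e_55, so there are 2·55 = 110.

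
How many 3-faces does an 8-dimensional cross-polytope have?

Number of 3-faces = 2^(3+1) · C(8,3+1) = 16 · 70 = 1120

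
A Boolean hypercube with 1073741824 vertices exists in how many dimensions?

2^n = 1073741824 ⇒ n = log_2(1073741824) = 30.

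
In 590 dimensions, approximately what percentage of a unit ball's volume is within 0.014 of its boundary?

1 - (1-0.014)^590 ≈ 0.999756 ≈ 99.9756%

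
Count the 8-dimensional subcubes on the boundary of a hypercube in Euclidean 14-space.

f_8(14-cube) = (14 choose 8) · 2^6 = 192192.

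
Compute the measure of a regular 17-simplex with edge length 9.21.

For a regular n-simplex with edge a, V = (a^n / n!)·√((n+1)/2^n). With a=9.21, n=17: V ≈ 0.813255.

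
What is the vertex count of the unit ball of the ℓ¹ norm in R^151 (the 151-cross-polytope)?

Number of vertices = 2n = 302.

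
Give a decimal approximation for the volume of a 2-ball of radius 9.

The n-ball volume is π^(n/2)·r^n/Γ(n/2+1). With n=2, r=9: V = 81·π ≈ 254.469.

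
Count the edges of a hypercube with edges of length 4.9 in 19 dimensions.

Each of the 2^19 = 524288 vertices has degree 19; total edges = 19·2^19/2 = 4980736.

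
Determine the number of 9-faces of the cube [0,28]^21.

Choose 9 of 21 axes to span the face (C(21,9) = 293930 ways), then fix each of the remaining 12 coordinates at one of its two extreme values (2^12 = 4096 ways): 293930·4096 = 1203937280.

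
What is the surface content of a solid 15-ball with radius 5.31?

|∂B_15(5.31)| ≈ 8.10671e+10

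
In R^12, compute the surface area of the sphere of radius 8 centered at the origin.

The surface area of an n-ball is 2π^(n/2) r^(n-1) / Γ(n/2). For n=12, r=8: 2147483648·π^6/15 ≈ 1.37638e+11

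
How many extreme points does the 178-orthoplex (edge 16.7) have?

An n-cross-polytope has 2n vertices; here n = 178, giving 356.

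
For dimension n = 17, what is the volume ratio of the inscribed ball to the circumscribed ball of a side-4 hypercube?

The radii are 4/2 and 4√17/2, so the volume ratio is (1/√17)^17 = 17^{-17/2} ≈ 3.47684e-11.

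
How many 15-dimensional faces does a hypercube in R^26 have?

f_15(26-cube) = (26 choose 15) · 2^11 = 15823175680.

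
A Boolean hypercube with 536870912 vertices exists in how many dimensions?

Since 2^n = 536870912, we have n = 29.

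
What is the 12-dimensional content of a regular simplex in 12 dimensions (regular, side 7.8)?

V = (7.8^12 / 12!) · √((12+1) / 2^12) ≈ 5.96472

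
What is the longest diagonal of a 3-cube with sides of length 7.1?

The space diagonal of an n-cube of side s is s√n. Here 7.1·√3 ≈ 12.2976.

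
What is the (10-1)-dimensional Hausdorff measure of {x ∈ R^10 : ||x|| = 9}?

The surface area of an n-ball is 2π^(n/2) r^(n-1) / Γ(n/2). For n=10, r=9: 129140163·π^5/4 ≈ 9.87986e+09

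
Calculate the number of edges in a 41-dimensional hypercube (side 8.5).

Number of 1-faces = C(41,1)·2^(41-1) = 41·1099511627776 = 45079976738816.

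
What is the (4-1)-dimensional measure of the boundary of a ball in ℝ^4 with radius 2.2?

The surface area of an n-ball is 2π^(n/2) r^(n-1) / Γ(n/2). For n=4, r=2.2: 210.183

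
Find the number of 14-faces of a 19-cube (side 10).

Number of 14-faces = C(19,14) · 2^(19-14) = 11628 · 32 = 372096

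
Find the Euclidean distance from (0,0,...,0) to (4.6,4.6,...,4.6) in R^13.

The space diagonal of an n-cube of side s is s√n. Here 4.6·√13 ≈ 16.5855.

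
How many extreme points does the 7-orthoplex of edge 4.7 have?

An n-cross-polytope has 2n vertices; here n = 7, giving 14.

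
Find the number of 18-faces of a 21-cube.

f_18(21-cube) = (21 choose 18) · 2^3 = 10640.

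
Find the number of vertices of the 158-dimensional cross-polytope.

The 158-dimensional cross-polytope has 2n = 2·158 = 316 vertices.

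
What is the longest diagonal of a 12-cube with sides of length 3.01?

The space diagonal of an n-cube of side s is s√n. Here 3.01·√12 ≈ 10.4269.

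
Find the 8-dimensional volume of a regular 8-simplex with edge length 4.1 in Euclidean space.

V = (4.1^8 / 8!) · √((8+1) / 2^8) ≈ 0.371323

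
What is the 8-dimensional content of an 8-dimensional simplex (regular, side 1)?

V = (1^8 / 8!) · √((8+1) / 2^8) ≈ 4.6503e-06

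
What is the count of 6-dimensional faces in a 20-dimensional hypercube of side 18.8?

Number of 6-faces = C(20,6) · 2^(20-6) = 38760 · 16384 = 635043840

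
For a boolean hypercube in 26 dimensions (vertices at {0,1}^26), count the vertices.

The 26-cube has 2^26 = 67108864 vertices.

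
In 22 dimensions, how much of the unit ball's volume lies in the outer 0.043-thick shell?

1 - (1-0.043)^22 ≈ 0.619756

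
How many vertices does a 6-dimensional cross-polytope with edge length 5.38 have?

Number of vertices = 2n = 12.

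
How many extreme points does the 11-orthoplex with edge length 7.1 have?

The vertices are ±e_1, ..., ±e_11, so there are 2·11 = 22.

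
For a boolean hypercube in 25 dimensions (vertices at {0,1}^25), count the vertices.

Number of vertices = 2^25 = 33554432.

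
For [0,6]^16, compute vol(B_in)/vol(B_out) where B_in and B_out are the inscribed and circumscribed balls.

V_in/V_out = n^(-n/2) = 16^(-16/2) ≈ 2.32831e-10.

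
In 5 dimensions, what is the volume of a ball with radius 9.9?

The n-ball volume is π^(n/2)·r^n/Γ(n/2+1). With n=5, r=9.9: V ≈ 500581.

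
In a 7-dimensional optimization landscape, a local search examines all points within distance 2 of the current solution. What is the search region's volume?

Volume = π^{7/2}·(2)^7/Γ(9/2) = 2048·π^3/105 ≈ 604.77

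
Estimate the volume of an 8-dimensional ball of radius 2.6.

V_8(2.6) = π^(8/2) · (2.6)^8 / Γ(8/2 + 1) ≈ 8475.69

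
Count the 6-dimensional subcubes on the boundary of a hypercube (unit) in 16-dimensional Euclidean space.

An n-cube has C(n,k)·2^(n-k) k-faces. Here C(16,6)·2^10 = 8008·1024 = 8200192.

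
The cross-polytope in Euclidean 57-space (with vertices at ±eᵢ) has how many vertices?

The 57-dimensional cross-polytope has 2n = 2·57 = 114 vertices.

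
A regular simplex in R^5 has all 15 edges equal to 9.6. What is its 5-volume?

V = (9.6^5 / 5!) · √((5+1) / 2^5) ≈ 294.222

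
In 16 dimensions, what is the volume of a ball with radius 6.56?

Volume = π^{16/2}·(6.56)^16/Γ(9) ≈ 2.76783e+12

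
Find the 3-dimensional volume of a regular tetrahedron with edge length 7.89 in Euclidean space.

Volume = (√2/12) · 7.89³ = 57.8848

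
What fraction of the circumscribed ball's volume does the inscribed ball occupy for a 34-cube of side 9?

V_in/V_out = n^(-n/2) = 34^(-34/2) ≈ 9.22271e-27.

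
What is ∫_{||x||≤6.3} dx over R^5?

The n-ball volume is π^(n/2)·r^n/Γ(n/2+1). With n=5, r=6.3: V ≈ 52239.8.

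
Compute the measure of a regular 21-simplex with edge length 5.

V = (5^21 / 21!) · √((21+1) / 2^21) ≈ 3.02289e-08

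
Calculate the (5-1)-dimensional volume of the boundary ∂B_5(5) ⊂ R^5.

The surface area of an n-ball is 2π^(n/2) r^(n-1) / Γ(n/2). For n=5, r=5: 5000·π^2/3 ≈ 16449.3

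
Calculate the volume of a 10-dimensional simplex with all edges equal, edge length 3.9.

Volume = 3.9^10 · √(11/2^10) / 10! ≈ 0.0232503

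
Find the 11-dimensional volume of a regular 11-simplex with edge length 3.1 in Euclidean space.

Volume = 3.1^11 · √(12/2^11) / 11! ≈ 0.000487246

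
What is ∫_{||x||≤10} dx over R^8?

The n-ball volume is π^(n/2)·r^n/Γ(n/2+1). With n=8, r=10: V = 12500000·π^4/3 ≈ 4.05871e+08.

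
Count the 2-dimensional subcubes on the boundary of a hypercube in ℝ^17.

An n-cube has C(n,k)·2^(n-k) k-faces. Here C(17,2)·2^15 = 136·32768 = 4456448.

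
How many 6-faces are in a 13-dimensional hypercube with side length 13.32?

An n-cube has C(n,k)·2^(n-k) k-faces. Here C(13,6)·2^7 = 1716·128 = 219648.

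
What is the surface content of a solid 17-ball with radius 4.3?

The surface area of an n-ball is 2π^(n/2) r^(n-1) / Γ(n/2). For n=17, r=4.3: 3.2742e+10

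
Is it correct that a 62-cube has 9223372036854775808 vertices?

False. The 62-cube has 2^62 = 4611686018427387904 vertices.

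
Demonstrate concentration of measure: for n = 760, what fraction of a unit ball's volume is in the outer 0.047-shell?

1 - (1-0.047)^760 ≈ 1 - 1.29e-16 ≈ (100 - 1.11e-14)%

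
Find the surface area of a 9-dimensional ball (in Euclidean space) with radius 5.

S_9(5) = 2·π^(9/2)·(5)^8 / Γ(9/2) = 2500000·π^4/21 ≈ 1.15963e+07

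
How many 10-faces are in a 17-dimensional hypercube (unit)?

Choose 10 of 17 axes to span the face (C(17,10) = 19448 ways), then fix each of the remaining 7 coordinates at one of its two extreme values (2^7 = 128 ways): 19448·128 = 2489344.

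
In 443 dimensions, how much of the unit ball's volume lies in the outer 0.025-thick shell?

1 - (1-0.025)^443 ≈ 0.999987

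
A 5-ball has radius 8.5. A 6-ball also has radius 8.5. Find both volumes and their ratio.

V_5(8.5) ≈ 233557. V_6(8.5) ≈ 1.949e+06. Ratio V_5/V_6 ≈ 0.1198.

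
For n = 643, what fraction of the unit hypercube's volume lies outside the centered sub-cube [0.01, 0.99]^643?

Shell fraction = 1 - (1-0.02)^643 ≈ 0.9999977177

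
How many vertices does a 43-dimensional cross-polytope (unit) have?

An n-cross-polytope has 2n vertices; here n = 43, giving 86.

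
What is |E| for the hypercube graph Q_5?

The 5-cube has n·2^(n-1) = 5·2^4 = 5·16 = 80 edges.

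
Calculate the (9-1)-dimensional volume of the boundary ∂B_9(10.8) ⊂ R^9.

S_9(10.8) = 2·π^(9/2)·(10.8)^8 / Γ(9/2) ≈ 5.49478e+09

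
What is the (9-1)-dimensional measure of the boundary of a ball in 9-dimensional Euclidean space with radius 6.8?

|∂B_9(6.8)| ≈ 1.35716e+08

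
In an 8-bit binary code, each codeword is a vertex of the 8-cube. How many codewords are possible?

Number of vertices = 2^8 = 256.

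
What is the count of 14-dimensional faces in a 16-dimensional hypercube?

Choose 14 of 16 axes to span the face (C(16,14) = 120 ways), then fix each of the remaining 2 coordinates at one of its two extreme values (2^2 = 4 ways): 120·4 = 480.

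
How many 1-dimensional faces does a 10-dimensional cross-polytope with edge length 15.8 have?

Each 1-face is the convex hull of 2 vertices, one chosen as ±e_i from each of 2 distinct axes: 2^2·C(10,2) = 180.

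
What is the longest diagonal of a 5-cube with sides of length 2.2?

d = √(2.2² + 2.2² + ... + 2.2²) [5 terms] = √(5·2.2²) = 2.2√5 ≈ 4.91935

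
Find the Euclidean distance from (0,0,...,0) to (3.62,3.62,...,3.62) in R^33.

Diagonal = √33 · 3.62 ≈ 20.7953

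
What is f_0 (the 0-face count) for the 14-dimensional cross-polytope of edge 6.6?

Each 0-face is the convex hull of 1 vertex, one chosen as ±e_i from each of 1 distinct axis: 2^1·C(14,1) = 28.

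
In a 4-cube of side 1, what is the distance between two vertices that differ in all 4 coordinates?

||(1,1,...,1)|| = √(4)·1 = 2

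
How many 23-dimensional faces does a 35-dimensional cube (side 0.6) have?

Number of 23-faces = C(35,23) · 2^(35-23) = 834451800 · 4096 = 3417914572800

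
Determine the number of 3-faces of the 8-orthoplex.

f_3(8-orthoplex) = 2^4 · (8 choose 4) = 1120.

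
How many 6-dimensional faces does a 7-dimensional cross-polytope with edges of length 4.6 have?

An n-cross-polytope has 2^(k+1)·C(n,k+1) k-faces. Here 2^7·C(7,7) = 128·1 = 128.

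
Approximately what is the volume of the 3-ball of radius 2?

V_3(2) = π^(3/2) · (2)^3 / Γ(3/2 + 1) = 32·π/3 ≈ 33.5103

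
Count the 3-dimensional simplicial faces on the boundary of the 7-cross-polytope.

Each 3-face is the convex hull of 4 vertices, one chosen as ±e_i from each of 4 distinct axes: 2^4·C(7,4) = 560.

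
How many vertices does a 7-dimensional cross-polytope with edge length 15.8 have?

An n-cross-polytope has 2n vertices; here n = 7, giving 14.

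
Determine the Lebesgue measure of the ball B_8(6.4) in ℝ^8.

V_8(6.4) = π^(8/2) · (6.4)^8 / Γ(8/2 + 1) ≈ 1.14243e+07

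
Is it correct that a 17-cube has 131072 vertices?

True. The 17-cube has 2^17 = 131072 vertices.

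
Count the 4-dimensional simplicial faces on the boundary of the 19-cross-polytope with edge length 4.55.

f_4(19-orthoplex) = 2^5 · (19 choose 5) = 372096.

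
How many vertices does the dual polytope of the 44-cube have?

The 44-dimensional cross-polytope has 2n = 2·44 = 88 vertices.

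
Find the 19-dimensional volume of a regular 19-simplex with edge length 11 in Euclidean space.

V_19 = √(20) · 11^19 / (19! · 2^(19/2)) ≈ 3.10525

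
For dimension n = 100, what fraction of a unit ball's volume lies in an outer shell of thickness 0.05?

1 - (1-0.05)^100 ≈ 0.994079 ≈ 99.41%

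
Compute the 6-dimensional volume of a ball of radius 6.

Volume = π^{6/2}·(6)^6/Γ(4) = 7776·π^3 ≈ 241105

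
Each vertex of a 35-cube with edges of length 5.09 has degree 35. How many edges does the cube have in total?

Number of 1-faces = C(35,1)·2^(35-1) = 35·17179869184 = 601295421440.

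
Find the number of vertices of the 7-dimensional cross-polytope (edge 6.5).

An n-cross-polytope has 2n vertices; here n = 7, giving 14.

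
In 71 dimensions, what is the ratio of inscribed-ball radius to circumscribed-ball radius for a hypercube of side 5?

r_in / r_out = (5/2) / (5√71/2) = 1/√71 ≈ 0.118678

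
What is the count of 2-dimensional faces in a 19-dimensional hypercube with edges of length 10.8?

An n-cube has C(n,k)·2^(n-k) k-faces. Here C(19,2)·2^17 = 171·131072 = 22413312.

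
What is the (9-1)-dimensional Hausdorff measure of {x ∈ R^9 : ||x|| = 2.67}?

|∂B_9(2.67)| ≈ 76674.4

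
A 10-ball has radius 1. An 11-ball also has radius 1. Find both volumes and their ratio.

V_10(1) ≈ 2.55016. V_11(1) ≈ 1.8841. Ratio V_10/V_11 ≈ 1.354.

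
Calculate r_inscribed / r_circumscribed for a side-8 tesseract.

r_in / r_out = (8/2) / (8√4/2) = 1/√4 ≈ 0.5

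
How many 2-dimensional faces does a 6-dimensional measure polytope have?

Number of 2-faces = C(6,2) · 2^(6-2) = 15 · 16 = 240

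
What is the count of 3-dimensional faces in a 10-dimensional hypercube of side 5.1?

An n-cube has C(n,k)·2^(n-k) k-faces. Here C(10,3)·2^7 = 120·128 = 15360.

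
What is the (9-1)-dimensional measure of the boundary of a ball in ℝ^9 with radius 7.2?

The surface area of an n-ball is 2π^(n/2) r^(n-1) / Γ(n/2). For n=9, r=7.2: 2.14398e+08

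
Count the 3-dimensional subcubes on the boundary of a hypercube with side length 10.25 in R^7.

f_3(7-cube) = (7 choose 3) · 2^4 = 560.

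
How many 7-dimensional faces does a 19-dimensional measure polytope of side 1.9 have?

An n-cube has C(n,k)·2^(n-k) k-faces. Here C(19,7)·2^12 = 50388·4096 = 206389248.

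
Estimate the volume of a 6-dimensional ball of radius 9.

V = 177147·π^3/2 ≈ 2.74633e+06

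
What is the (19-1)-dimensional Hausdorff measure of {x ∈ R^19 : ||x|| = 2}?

|∂B_19(2)| = 268435456·π^9/34459425 ≈ 232210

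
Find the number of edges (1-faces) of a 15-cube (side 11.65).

Number of 1-faces = C(15,1) · 2^(15-1) = 15 · 16384 = 245760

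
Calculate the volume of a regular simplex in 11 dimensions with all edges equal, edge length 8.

V = (8^11 / 11!) · √((11+1) / 2^11) ≈ 16.4725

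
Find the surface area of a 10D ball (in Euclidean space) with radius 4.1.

The surface area of an n-ball is 2π^(n/2) r^(n-1) / Γ(n/2). For n=10, r=4.1: 8.34878e+06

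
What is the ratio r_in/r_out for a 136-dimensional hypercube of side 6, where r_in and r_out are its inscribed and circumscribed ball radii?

For an n-cube of any side s, the inradius is s/2 and the circumradius is s√n/2, so the ratio is 1/√136 ≈ 0.0857493.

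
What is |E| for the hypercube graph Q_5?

An n-cube has n·2^(n-1) edges. With n = 5: 5·16 = 80.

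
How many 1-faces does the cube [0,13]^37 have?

Number of 1-faces = C(37,1)·2^(37-1) = 37·68719476736 = 2542620639232.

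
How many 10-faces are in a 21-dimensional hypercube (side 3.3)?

f_10(21-cube) = (21 choose 10) · 2^11 = 722362368.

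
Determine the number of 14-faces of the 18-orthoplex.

Number of 14-faces = 2^(14+1) · C(18,14+1) = 32768 · 816 = 26738688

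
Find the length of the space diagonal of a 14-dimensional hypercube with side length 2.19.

||(2.19,2.19,...,2.19)|| = √(14)·2.19 ≈ 8.19423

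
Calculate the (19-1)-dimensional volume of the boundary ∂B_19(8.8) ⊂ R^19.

S_19(8.8) = 2·π^(19/2)·(8.8)^18 / Γ(19/2) ≈ 8.87215e+16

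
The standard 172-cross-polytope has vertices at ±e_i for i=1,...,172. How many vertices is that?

The vertices are ±e_1, ..., ±e_172, so there are 2·172 = 344.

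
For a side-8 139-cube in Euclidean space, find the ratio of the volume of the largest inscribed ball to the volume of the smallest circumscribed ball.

Volume scales as r^n, and r_in/r_out = 1/√139, giving (1/√139)^139 ≈ 1.1494e-149.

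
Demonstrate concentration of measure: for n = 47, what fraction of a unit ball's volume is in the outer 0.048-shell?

1 - (1-0.048)^47 ≈ 0.900931 ≈ 90.09%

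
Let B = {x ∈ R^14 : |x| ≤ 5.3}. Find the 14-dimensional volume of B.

Volume = π^{14/2}·(5.3)^14/Γ(8) ≈ 8.26953e+09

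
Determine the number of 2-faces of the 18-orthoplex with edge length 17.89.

f_2(18-orthoplex) = 2^3 · (18 choose 3) = 6528.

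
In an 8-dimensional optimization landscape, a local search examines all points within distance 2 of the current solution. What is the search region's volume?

V = 32·π^4/3 ≈ 1039.03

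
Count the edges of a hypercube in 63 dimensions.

An n-cube has n·2^(n-1) edges. With n = 63: 63·4611686018427387904 = 290536219160925437952.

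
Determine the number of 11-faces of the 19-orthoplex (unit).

An n-cross-polytope has 2^(k+1)·C(n,k+1) k-faces. Here 2^12·C(19,12) = 4096·50388 = 206389248.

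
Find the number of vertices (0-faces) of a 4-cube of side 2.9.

Choose 0 of 4 axes to span the face (C(4,0) = 1 way), then fix each of the remaining 4 coordinates at one of its two extreme values (2^4 = 16 ways): 1·16 = 16.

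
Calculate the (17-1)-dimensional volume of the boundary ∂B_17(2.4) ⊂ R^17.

S_17(2.4) = 2·π^(17/2)·(2.4)^16 / Γ(17/2) ≈ 2.90395e+06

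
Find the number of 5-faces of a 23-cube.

An n-cube has C(n,k)·2^(n-k) k-faces. Here C(23,5)·2^18 = 33649·262144 = 8820883456.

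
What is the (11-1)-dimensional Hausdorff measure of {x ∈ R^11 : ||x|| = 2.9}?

|∂B_11(2.9)| ≈ 871922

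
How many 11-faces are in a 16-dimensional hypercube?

An n-cube has C(n,k)·2^(n-k) k-faces. Here C(16,11)·2^5 = 4368·32 = 139776.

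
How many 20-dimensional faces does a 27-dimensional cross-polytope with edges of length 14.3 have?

Each 20-face is the convex hull of 21 vertices, one chosen as ±e_i from each of 21 distinct axes: 2^21·C(27,21) = 620777963520.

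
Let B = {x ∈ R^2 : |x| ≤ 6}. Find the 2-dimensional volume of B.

V_2(6) = π^(2/2) · (6)^2 / Γ(2/2 + 1) = 36·π ≈ 113.097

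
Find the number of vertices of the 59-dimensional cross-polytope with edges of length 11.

Number of vertices = 2n = 118.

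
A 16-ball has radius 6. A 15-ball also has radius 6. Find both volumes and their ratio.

V_16(6) ≈ 6.63894e+11. V_15(6) ≈ 1.79349e+11. Ratio V_16/V_15 ≈ 3.702.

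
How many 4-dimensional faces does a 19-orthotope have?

f_4(19-cube) = (19 choose 4) · 2^15 = 127008768.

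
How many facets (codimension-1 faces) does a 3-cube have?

f_2(3-cube) = (3 choose 2) · 2^1 = 6.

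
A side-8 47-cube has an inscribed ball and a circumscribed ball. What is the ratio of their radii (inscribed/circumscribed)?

r_in / r_out = (8/2) / (8√47/2) = 1/√47 ≈ 0.145865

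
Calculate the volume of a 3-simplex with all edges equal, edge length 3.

Volume = (√2/12) · 3³ = 3.18198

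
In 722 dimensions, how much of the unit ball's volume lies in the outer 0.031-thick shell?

1 - (1-0.031)^722 ≈ 1 - 1.336e-10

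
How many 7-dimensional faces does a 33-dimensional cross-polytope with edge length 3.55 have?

Number of 7-faces = 2^(7+1) · C(33,7+1) = 256 · 13884156 = 3554343936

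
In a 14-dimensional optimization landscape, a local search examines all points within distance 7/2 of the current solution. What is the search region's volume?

Volume = π^{14/2}·(7/2)^14/Γ(8) = 96889010407·π^7/11796480 ≈ 2.48068e+07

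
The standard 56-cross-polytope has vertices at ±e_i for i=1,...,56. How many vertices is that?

The vertices are ±e_1, ..., ±e_56, so there are 2·56 = 112.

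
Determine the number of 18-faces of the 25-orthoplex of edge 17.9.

f_18(25-orthoplex) = 2^19 · (25 choose 19) = 92851404800.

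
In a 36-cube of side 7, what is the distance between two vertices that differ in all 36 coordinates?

The space diagonal of an n-cube of side s is s√n. Here 7·√36 = 42.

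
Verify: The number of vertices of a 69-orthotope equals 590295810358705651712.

True. The 69-cube has 2^69 = 590295810358705651712 vertices.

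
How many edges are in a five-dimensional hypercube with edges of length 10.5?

Choose 1 of 5 axes to span the face (C(5,1) = 5 ways), then fix each of the remaining 4 coordinates at one of its two extreme values (2^4 = 16 ways): 5·16 = 80.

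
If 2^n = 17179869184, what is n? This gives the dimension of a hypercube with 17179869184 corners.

2^n = 17179869184 ⇒ n = log_2(17179869184) = 34.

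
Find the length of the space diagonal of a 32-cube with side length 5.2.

||(5.2,5.2,...,5.2)|| = √(32)·5.2 ≈ 29.4156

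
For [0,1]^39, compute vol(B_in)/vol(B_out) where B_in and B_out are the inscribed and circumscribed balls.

The radii are 1/2 and 1√39/2, so the volume ratio is (1/√39)^39 = 39^{-39/2} ≈ 9.42411e-32.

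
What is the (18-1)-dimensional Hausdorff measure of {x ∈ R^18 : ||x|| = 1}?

|∂B_18(1)| = π^9/20160 ≈ 1.47863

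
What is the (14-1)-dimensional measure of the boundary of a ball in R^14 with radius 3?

S_14(3) = 2·π^(14/2)·(3)^13 / Γ(14/2) = 177147·π^7/40 ≈ 1.33759e+07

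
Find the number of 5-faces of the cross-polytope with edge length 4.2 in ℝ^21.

An n-cross-polytope has 2^(k+1)·C(n,k+1) k-faces. Here 2^6·C(21,6) = 64·54264 = 3472896.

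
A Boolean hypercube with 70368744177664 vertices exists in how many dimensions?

Since 2^n = 70368744177664, we have n = 46.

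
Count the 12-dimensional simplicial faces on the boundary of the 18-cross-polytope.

Each 12-face is the convex hull of 13 vertices, one chosen as ±e_i from each of 13 distinct axes: 2^13·C(18,13) = 70189056.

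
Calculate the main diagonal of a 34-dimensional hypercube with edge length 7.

The space diagonal of an n-cube of side s is s√n. Here 7·√34 ≈ 40.8167.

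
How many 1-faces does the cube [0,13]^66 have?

The 66-cube has n·2^(n-1) = 66·2^65 = 66·36893488147419103232 = 2434970217729660813312 edges.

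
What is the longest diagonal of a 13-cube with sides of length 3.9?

||(3.9,3.9,...,3.9)|| = √(13)·3.9 ≈ 14.0616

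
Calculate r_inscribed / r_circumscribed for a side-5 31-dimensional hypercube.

For an n-cube of any side s, the inradius is s/2 and the circumradius is s√n/2, so the ratio is 1/√31 ≈ 0.179605.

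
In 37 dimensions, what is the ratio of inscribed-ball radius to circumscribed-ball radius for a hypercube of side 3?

For an n-cube of any side s, the inradius is s/2 and the circumradius is s√n/2, so the ratio is 1/√37 ≈ 0.164399.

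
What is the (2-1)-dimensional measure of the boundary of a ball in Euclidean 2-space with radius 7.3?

|∂B_2(7.3)| = 2πr = 2π·7.3 ≈ 45.8673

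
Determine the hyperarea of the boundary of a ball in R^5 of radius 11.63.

|∂B_5(11.63)| ≈ 481490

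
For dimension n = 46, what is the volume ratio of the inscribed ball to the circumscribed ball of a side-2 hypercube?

V_in/V_out = n^(-n/2) = 46^(-46/2) ≈ 5.70913e-39.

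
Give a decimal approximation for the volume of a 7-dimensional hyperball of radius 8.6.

The n-ball volume is π^(n/2)·r^n/Γ(n/2+1). With n=7, r=8.6: V ≈ 1.64388e+07.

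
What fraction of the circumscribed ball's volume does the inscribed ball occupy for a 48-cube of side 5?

V_in/V_out = n^(-n/2) = 48^(-48/2) ≈ 4.469e-41.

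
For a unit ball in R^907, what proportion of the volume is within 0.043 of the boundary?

1 - (1-0.043)^907 ≈ 1 - 4.866e-18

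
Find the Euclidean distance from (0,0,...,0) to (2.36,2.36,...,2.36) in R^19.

Diagonal = √19 · 2.36 ≈ 10.287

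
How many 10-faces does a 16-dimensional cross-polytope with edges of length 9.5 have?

An n-cross-polytope has 2^(k+1)·C(n,k+1) k-faces. Here 2^11·C(16,11) = 2048·4368 = 8945664.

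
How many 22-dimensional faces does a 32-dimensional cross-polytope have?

Number of 22-faces = 2^(22+1) · C(32,22+1) = 8388608 · 28048800 = 235290388070400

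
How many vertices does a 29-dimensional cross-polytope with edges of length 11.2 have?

An n-cross-polytope has 2n vertices; here n = 29, giving 58.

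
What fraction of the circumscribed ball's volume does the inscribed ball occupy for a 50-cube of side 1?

V_in/V_out = n^(-n/2) = 50^(-50/2) ≈ 3.35544e-43.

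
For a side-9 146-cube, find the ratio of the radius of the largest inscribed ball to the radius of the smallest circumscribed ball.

For an n-cube of any side s, the inradius is s/2 and the circumradius is s√n/2, so the ratio is 1/√146 ≈ 0.0827606.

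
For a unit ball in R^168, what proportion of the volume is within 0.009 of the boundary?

Shell fraction = 1 - (1-0.009)^168 ≈ 0.781035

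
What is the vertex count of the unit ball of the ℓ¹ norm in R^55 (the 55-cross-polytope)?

The vertices are ±e_1, ..., ±e_55, so there are 2·55 = 110.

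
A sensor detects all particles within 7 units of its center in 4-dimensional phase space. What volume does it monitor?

The n-ball volume is π^(n/2)·r^n/Γ(n/2+1). With n=4, r=7: V = 2401·π^2/2 ≈ 11848.5.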